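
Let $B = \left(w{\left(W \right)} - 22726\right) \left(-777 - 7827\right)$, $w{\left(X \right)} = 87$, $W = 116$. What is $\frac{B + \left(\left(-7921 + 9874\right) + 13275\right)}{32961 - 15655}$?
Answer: $\frac{97400592}{8653} \approx 11256.0$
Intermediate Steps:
$B = 194785956$ ($B = \left(87 - 22726\right) \left(-777 - 7827\right) = \left(-22639\right) \left(-8604\right) = 194785956$)
$\frac{B + \left(\left(-7921 + 9874\right) + 13275\right)}{32961 - 15655} = \frac{194785956 + \left(\left(-7921 + 9874\right) + 13275\right)}{32961 - 15655} = \frac{194785956 + \left(1953 + 13275\right)}{32961 - 15655} = \frac{194785956 + 15228}{17306} = 194801184 \cdot \frac{1}{17306} = \frac{97400592}{8653}$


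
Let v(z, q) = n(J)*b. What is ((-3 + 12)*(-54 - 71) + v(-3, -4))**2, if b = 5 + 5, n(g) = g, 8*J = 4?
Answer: 1254400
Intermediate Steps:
J = 1/2 (J = (1/8)*4 = 1/2 ≈ 0.50000)
b = 10
v(z, q) = 5 (v(z, q) = (1/2)*10 = 5)
((-3 + 12)*(-54 - 71) + v(-3, -4))**2 = ((-3 + 12)*(-54 - 71) + 5)**2 = (9*(-125) + 5)**2 = (-1125 + 5)**2 = (-1120)**2 = 1254400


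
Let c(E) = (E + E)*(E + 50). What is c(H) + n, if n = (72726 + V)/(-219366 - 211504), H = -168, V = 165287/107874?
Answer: 1842818125816429/46479670380 ≈ 39648.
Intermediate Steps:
V = 165287/107874 (V = 165287*(1/107874) = 165287/107874 ≈ 1.5322)
c(E) = 2*E*(50 + E) (c(E) = (2*E)*(50 + E) = 2*E*(50 + E))
n = -7845409811/46479670380 (n = (72726 + 165287/107874)/(-219366 - 211504) = (7845409811/107874)/(-430870) = (7845409811/107874)*(-1/430870) = -7845409811/46479670380 ≈ -0.16879)
c(H) + n = 2*(-168)*(50 - 168) - 7845409811/46479670380 = 2*(-168)*(-118) - 7845409811/46479670380 = 39648 - 7845409811/46479670380 = 1842818125816429/46479670380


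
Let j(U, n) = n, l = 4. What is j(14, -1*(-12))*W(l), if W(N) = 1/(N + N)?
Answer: 3/2 ≈ 1.5000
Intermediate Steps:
W(N) = 1/(2*N)
j(14, -1*(-12))*W(l) = (-1*(-12))*((½)/4) = 12*((½)*(¼)) = 12*(⅛) = 3/2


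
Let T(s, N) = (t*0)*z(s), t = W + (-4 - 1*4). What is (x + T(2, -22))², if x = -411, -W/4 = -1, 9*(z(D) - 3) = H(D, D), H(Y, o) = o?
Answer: 168921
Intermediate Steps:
z(D) = 3 + D/9
W = 4 (W = -4*(-1) = 4)
t = -4 (t = 4 + (-4 - 1*4) = 4 + (-4 - 4) = 4 - 8 = -4)
T(s, N) = 0 (T(s, N) = (-4*0)*(3 + s/9) = 0*(3 + s/9) = 0)
(x + T(2, -22))² = (-411 + 0)² = (-411)² = 168921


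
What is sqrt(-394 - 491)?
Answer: I*sqrt(885) ≈ 29.749*I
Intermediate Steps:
sqrt(-394 - 491) = sqrt(-885) = I*sqrt(885)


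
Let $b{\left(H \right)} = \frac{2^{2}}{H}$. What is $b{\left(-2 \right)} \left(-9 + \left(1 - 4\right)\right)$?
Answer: $24$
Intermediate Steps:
$b{\left(H \right)} = \frac{4}{H}$
$b{\left(-2 \right)} \left(-9 + \left(1 - 4\right)\right) = \frac{4}{-2} \left(-9 + \left(1 - 4\right)\right) = 4 \left(- \frac{1}{2}\right) \left(-9 - 3\right) = \left(-2\right) \left(-12\right) = 24$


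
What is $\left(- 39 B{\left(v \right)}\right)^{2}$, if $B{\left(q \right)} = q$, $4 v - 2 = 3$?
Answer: $\frac{38025}{16} \approx 2376.6$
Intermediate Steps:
$v = \frac{5}{4}$ ($v = \frac{1}{2} + \frac{1}{4} \cdot 3 = \frac{1}{2} + \frac{3}{4} = \frac{5}{4} \approx 1.25$)
$\left(- 39 B{\left(v \right)}\right)^{2} = \left(\left(-39\right) \frac{5}{4}\right)^{2} = \left(- \frac{195}{4}\right)^{2} = \frac{38025}{16}$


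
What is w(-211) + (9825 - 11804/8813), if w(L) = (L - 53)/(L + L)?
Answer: 18268682647/1859543 ≈ 9824.3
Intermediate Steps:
w(L) = (-53 + L)/(2*L) (w(L) = (-53 + L)/((2*L)) = (-53 + L)*(1/(2*L)) = (-53 + L)/(2*L))
w(-211) + (9825 - 11804/8813) = (1/2)*(-53 - 211)/(-211) + (9825 - 11804/8813) = (1/2)*(-1/211)*(-264) + (9825 - 11804*1/8813) = 132/211 + (9825 - 11804/8813) = 132/211 + 86575921/8813 = 18268682647/1859543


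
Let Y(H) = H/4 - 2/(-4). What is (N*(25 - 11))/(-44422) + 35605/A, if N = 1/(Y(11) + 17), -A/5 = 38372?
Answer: -1830343061/9862102836 ≈ -0.18559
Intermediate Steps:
A = -191860 (A = -5*38372 = -191860)
Y(H) = ½ + H/4 (Y(H) = H*(¼) - 2*(-¼) = H/4 + ½ = ½ + H/4)
N = 4/81 (N = 1/((½ + (¼)*11) + 17) = 1/((½ + 11/4) + 17) = 1/(13/4 + 17) = 1/(81/4) = 4/81 ≈ 0.049383)
(N*(25 - 11))/(-44422) + 35605/A = (4*(25 - 11)/81)/(-44422) + 35605/(-191860) = ((4/81)*14)*(-1/44422) + 35605*(-1/191860) = (56/81)*(-1/44422) - 7121/38372 = -4/257013 - 7121/38372 = -1830343061/9862102836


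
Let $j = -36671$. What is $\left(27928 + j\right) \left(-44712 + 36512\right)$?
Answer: $71692600$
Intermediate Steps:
$\left(27928 + j\right) \left(-44712 + 36512\right) = \left(27928 - 36671\right) \left(-44712 + 36512\right) = \left(-8743\right) \left(-8200\right) = 71692600$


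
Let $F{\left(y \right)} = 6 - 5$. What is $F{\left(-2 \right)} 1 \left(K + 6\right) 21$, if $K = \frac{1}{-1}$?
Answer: $105$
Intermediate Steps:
$K = -1$
$F{\left(y \right)} = 1$
$F{\left(-2 \right)} 1 \left(K + 6\right) 21 = 1 \cdot 1 \left(-1 + 6\right) 21 = 1 \cdot 1 \cdot 5 \cdot 21 = 1 \cdot 5 \cdot 21 = 5 \cdot 21 = 105$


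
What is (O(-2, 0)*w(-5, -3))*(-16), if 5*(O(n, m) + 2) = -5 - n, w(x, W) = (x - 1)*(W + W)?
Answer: 7488/5 ≈ 1497.6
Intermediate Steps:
w(x, W) = 2*W*(-1 + x) (w(x, W) = (-1 + x)*(2*W) = 2*W*(-1 + x))
O(n, m) = -3 - n/5 (O(n, m) = -2 + (-5 - n)/5 = -2 + (-1 - n/5) = -3 - n/5)
(O(-2, 0)*w(-5, -3))*(-16) = ((-3 - 1/5*(-2))*(2*(-3)*(-1 - 5)))*(-16) = ((-3 + 2/5)*(2*(-3)*(-6)))*(-16) = -13/5*36*(-16) = -468/5*(-16) = 7488/5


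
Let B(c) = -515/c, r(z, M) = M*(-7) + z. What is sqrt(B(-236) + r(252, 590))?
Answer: I*sqrt(53966887)/118 ≈ 62.256*I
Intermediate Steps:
r(z, M) = z - 7*M (r(z, M) = -7*M + z = z - 7*M)
sqrt(B(-236) + r(252, 590)) = sqrt(-515/(-236) + (252 - 7*590)) = sqrt(-515*(-1/236) + (252 - 4130)) = sqrt(515/236 - 3878) = sqrt(-914693/236) = I*sqrt(53966887)/118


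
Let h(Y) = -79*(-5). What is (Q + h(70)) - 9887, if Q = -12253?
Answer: -21745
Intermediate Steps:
h(Y) = 395
(Q + h(70)) - 9887 = (-12253 + 395) - 9887 = -11858 - 9887 = -21745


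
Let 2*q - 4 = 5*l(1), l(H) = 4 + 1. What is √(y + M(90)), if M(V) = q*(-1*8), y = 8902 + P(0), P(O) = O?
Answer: √8786 ≈ 93.734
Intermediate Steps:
l(H) = 5
y = 8902 (y = 8902 + 0 = 8902)
q = 29/2 (q = 2 + (5*5)/2 = 2 + (½)*25 = 2 + 25/2 = 29/2 ≈ 14.500)
M(V) = -116 (M(V) = 29*(-1*8)/2 = (29/2)*(-8) = -116)
√(y + M(90)) = √(8902 - 116) = √8786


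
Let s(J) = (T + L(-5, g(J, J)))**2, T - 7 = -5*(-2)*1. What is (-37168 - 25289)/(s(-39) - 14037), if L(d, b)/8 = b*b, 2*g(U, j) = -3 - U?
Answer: -62457/6792844 ≈ -0.0091945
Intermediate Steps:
g(U, j) = -3/2 - U/2 (g(U, j) = (-3 - U)/2 = -3/2 - U/2)
T = 17 (T = 7 - 5*(-2)*1 = 7 + 10*1 = 7 + 10 = 17)
L(d, b) = 8*b**2 (L(d, b) = 8*(b*b) = 8*b**2)
s(J) = (17 + 8*(-3/2 - J/2)**2)**2
(-37168 - 25289)/(s(-39) - 14037) = (-37168 - 25289)/((17 + 2*(3 - 39)**2)**2 - 14037) = -62457/((17 + 2*(-36)**2)**2 - 14037) = -62457/((17 + 2*1296)**2 - 14037) = -62457/((17 + 2592)**2 - 14037) = -62457/(2609**2 - 14037) = -62457/(6806881 - 14037) = -62457/6792844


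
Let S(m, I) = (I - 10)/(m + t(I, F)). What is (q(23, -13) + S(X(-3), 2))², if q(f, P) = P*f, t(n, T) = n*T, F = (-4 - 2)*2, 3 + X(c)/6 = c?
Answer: 20097289/225 ≈ 89321.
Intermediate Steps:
X(c) = -18 + 6*c
F = -12 (F = -6*2 = -12)
t(n, T) = T*n
S(m, I) = (-10 + I)/(m - 12*I) (S(m, I) = (I - 10)/(m - 12*I) = (-10 + I)/(m - 12*I))
(q(23, -13) + S(X(-3), 2))² = (-13*23 + (10 - 1*2)/(-(-18 + 6*(-3)) + 12*2))² = (-299 + (10 - 2)/(-(-18 - 18) + 24))² = (-299 + 8/(-1*(-36) + 24))² = (-299 + 8/(36 + 24))² = (-299 + 8/60)² = (-299 + (1/60)*8)² = (-299 + 2/15)² = (-4483/15)² = 20097289/225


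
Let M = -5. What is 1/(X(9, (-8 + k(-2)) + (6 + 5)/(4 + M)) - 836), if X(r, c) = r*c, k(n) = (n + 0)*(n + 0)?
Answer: -1/971 ≈ -0.0010299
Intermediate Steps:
k(n) = n² (k(n) = n*n = n²)
X(r, c) = c*r
1/(X(9, (-8 + k(-2)) + (6 + 5)/(4 + M)) - 836) = 1/(((-8 + (-2)²) + (6 + 5)/(4 - 5))*9 - 836) = 1/(((-8 + 4) + 11/(-1))*9 - 836) = 1/((-4 + 11*(-1))*9 - 836) = 1/((-4 - 11)*9 - 836) = 1/(-15*9 - 836) = 1/(-135 - 836) = 1/(-971) = -1/971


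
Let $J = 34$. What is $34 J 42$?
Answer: $48552$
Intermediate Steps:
$34 J 42 = 34 \cdot 34 \cdot 42 = 1156 \cdot 42 = 48552$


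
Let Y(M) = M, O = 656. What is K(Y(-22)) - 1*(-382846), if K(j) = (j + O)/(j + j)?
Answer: 8422295/22 ≈ 3.8283e+5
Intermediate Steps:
K(j) = (656 + j)/(2*j) (K(j) = (j + 656)/(j + j) = (656 + j)/((2*j)) = (656 + j)*(1/(2*j)) = (656 + j)/(2*j))
K(Y(-22)) - 1*(-382846) = (½)*(656 - 22)/(-22) - 1*(-382846) = (½)*(-1/22)*634 + 382846 = -317/22 + 382846 = 8422295/22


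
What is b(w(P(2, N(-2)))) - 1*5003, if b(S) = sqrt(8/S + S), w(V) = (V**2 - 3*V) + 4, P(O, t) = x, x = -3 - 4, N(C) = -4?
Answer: -5003 + sqrt(101454)/37 ≈ -4994.4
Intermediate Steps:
x = -7
P(O, t) = -7
w(V) = 4 + V**2 - 3*V
b(S) = sqrt(S + 8/S)
b(w(P(2, N(-2)))) - 1*5003 = sqrt((4 + (-7)**2 - 3*(-7)) + 8/(4 + (-7)**2 - 3*(-7))) - 1*5003 = sqrt((4 + 49 + 21) + 8/(4 + 49 + 21)) - 5003 = sqrt(74 + 8/74) - 5003 = sqrt(74 + 8*(1/74)) - 5003 = sqrt(74 + 4/37) - 5003 = sqrt(2742/37) - 5003 = sqrt(101454)/37 - 5003 = -5003 + sqrt(101454)/37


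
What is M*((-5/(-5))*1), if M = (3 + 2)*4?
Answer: 20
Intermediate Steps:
M = 20 (M = 5*4 = 20)
M*((-5/(-5))*1) = 20*((-5/(-5))*1) = 20*(-1/5*(-5)*1) = 20*(1*1) = 20*1 = 20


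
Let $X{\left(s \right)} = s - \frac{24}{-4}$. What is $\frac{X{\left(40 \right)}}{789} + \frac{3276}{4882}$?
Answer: $\frac{1404668}{1925949} \approx 0.72934$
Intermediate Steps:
$X{\left(s \right)} = 6 + s$ ($X{\left(s \right)} = s - 24 \left(- \frac{1}{4}\right) = s - -6 = s + 6 = 6 + s$)
$\frac{X{\left(40 \right)}}{789} + \frac{3276}{4882} = \frac{6 + 40}{789} + \frac{3276}{4882} = 46 \cdot \frac{1}{789} + 3276 \cdot \frac{1}{4882} = \frac{46}{789} + \frac{1638}{2441} = \frac{1404668}{1925949}$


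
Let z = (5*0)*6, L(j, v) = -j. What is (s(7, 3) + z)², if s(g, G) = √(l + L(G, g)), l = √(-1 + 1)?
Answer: -3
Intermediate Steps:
l = 0 (l = √0 = 0)
z = 0 (z = 0*6 = 0)
s(g, G) = √(-G) (s(g, G) = √(0 - G) = √(-G))
(s(7, 3) + z)² = (√(-1*3) + 0)² = (√(-3) + 0)² = (I*√3 + 0)² = (I*√3)² = -3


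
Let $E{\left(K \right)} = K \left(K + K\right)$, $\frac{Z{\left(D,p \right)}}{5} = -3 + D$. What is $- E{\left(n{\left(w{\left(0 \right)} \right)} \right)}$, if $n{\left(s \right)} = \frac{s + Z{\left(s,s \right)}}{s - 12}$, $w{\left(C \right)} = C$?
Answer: $- \frac{25}{8} \approx -3.125$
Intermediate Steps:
$Z{\left(D,p \right)} = -15 + 5 D$ ($Z{\left(D,p \right)} = 5 \left(-3 + D\right) = -15 + 5 D$)
$n{\left(s \right)} = \frac{-15 + 6 s}{-12 + s}$ ($n{\left(s \right)} = \frac{s + \left(-15 + 5 s\right)}{s - 12} = \frac{-15 + 6 s}{-12 + s}$)
$E{\left(K \right)} = 2 K^{2}$ ($E{\left(K \right)} = K 2 K = 2 K^{2}$)
$- E{\left(n{\left(w{\left(0 \right)} \right)} \right)} = - 2 \left(\frac{3 \left(-5 + 2 \cdot 0\right)}{-12 + 0}\right)^{2} = - 2 \left(\frac{3 \left(-5 + 0\right)}{-12}\right)^{2} = - 2 \left(3 \left(- \frac{1}{12}\right) \left(-5\right)\right)^{2} = - 2 \left(\frac{5}{4}\right)^{2} = - \frac{2 \cdot 25}{16} = \left(-1\right) \frac{25}{8} = - \frac{25}{8}$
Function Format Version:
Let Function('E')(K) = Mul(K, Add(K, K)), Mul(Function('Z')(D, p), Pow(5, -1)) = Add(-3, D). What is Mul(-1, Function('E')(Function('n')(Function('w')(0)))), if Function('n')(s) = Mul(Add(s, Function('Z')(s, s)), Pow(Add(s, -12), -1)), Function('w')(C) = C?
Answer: Rational(-25, 8) ≈ -3.1250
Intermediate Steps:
Function('Z')(D, p) = Add(-15, Mul(5, D)) (Function('Z')(D, p) = Mul(5, Add(-3, D)) = Add(-15, Mul(5, D)))
Function('n')(s) = Mul(Pow(Add(-12, s), -1), Add(-15, Mul(6, s))) (Function('n')(s) = Mul(Add(s, Add(-15, Mul(5, s))), Pow(Add(s, -12), -1)) = Mul(Add(-15, Mul(6, s)), Pow(Add(-12, s), -1)) = Mul(Pow(Add(-12, s), -1), Add(-15, Mul(6, s))))
Function('E')(K) = Mul(2, Pow(K, 2)) (Function('E')(K) = Mul(K, Mul(2, K)) = Mul(2, Pow(K, 2)))
Mul(-1, Function('E')(Function('n')(Function('w')(0)))) = Mul(-1, Mul(2, Pow(Mul(3, Pow(Add(-12, 0), -1), Add(-5, Mul(2, 0))), 2))) = Mul(-1, Mul(2, Pow(Mul(3, Pow(-12, -1), Add(-5, 0)), 2))) = Mul(-1, Mul(2, Pow(Mul(3, Rational(-1, 12), -5), 2))) = Mul(-1, Mul(2, Pow(Rational(5, 4), 2))) = Mul(-1, Mul(2, Rational(25, 16))) = Mul(-1, Rational(25, 8)) = Rational(-25, 8)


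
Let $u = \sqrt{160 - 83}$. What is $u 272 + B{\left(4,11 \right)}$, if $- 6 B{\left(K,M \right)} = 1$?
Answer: $- \frac{1}{6} + 272 \sqrt{77} \approx 2386.6$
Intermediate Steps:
$B{\left(K,M \right)} = - \frac{1}{6}$ ($B{\left(K,M \right)} = \left(- \frac{1}{6}\right) 1 = - \frac{1}{6}$)
$u = \sqrt{77} \approx 8.775$
$u 272 + B{\left(4,11 \right)} = \sqrt{77} \cdot 272 - \frac{1}{6} = 272 \sqrt{77} - \frac{1}{6} = - \frac{1}{6} + 272 \sqrt{77}$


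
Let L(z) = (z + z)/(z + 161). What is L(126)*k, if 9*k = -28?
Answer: -112/41 ≈ -2.7317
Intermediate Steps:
k = -28/9 (k = (1/9)*(-28) = -28/9 ≈ -3.1111)
L(z) = 2*z/(161 + z) (L(z) = (2*z)/(161 + z) = 2*z/(161 + z))
L(126)*k = (2*126/(161 + 126))*(-28/9) = (2*126/287)*(-28/9) = (2*126*(1/287))*(-28/9) = (36/41)*(-28/9) = -112/41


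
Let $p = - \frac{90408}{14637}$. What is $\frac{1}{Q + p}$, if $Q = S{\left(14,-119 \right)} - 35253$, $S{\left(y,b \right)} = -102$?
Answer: $- \frac{4879}{172527181} \approx -2.828 \cdot 10^{-5}$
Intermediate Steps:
$p = - \frac{30136}{4879}$ ($p = \left(-90408\right) \frac{1}{14637} = - \frac{30136}{4879} \approx -6.1767$)
$Q = -35355$ ($Q = -102 - 35253 = -35355$)
$\frac{1}{Q + p} = \frac{1}{-35355 - \frac{30136}{4879}} = \frac{1}{- \frac{172527181}{4879}} = - \frac{4879}{172527181}$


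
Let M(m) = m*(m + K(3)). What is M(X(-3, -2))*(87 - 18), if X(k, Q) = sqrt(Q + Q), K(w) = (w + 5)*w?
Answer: -276 + 3312*I ≈ -276.0 + 3312.0*I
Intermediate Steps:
K(w) = w*(5 + w) (K(w) = (5 + w)*w = w*(5 + w))
X(k, Q) = sqrt(2)*sqrt(Q) (X(k, Q) = sqrt(2*Q) = sqrt(2)*sqrt(Q))
M(m) = m*(24 + m) (M(m) = m*(m + 3*(5 + 3)) = m*(m + 3*8) = m*(m + 24) = m*(24 + m))
M(X(-3, -2))*(87 - 18) = ((sqrt(2)*sqrt(-2))*(24 + sqrt(2)*sqrt(-2)))*(87 - 18) = ((sqrt(2)*(I*sqrt(2)))*(24 + sqrt(2)*(I*sqrt(2))))*69 = ((2*I)*(24 + 2*I))*69 = (2*I*(24 + 2*I))*69 = 138*I*(24 + 2*I)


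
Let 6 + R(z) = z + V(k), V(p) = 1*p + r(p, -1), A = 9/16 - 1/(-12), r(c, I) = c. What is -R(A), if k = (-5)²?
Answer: -2143/48 ≈ -44.646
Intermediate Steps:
k = 25
A = 31/48 (A = 9*(1/16) - 1*(-1/12) = 9/16 + 1/12 = 31/48 ≈ 0.64583)
V(p) = 2*p (V(p) = 1*p + p = p + p = 2*p)
R(z) = 44 + z (R(z) = -6 + (z + 2*25) = -6 + (z + 50) = -6 + (50 + z) = 44 + z)
-R(A) = -(44 + 31/48) = -1*2143/48 = -2143/48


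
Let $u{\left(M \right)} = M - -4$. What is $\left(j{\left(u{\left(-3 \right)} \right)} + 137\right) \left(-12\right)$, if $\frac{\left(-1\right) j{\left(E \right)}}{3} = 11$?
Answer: $-1248$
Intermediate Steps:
$u{\left(M \right)} = 4 + M$ ($u{\left(M \right)} = M + 4 = 4 + M$)
$j{\left(E \right)} = -33$ ($j{\left(E \right)} = \left(-3\right) 11 = -33$)
$\left(j{\left(u{\left(-3 \right)} \right)} + 137\right) \left(-12\right) = \left(-33 + 137\right) \left(-12\right) = 104 \left(-12\right) = -1248$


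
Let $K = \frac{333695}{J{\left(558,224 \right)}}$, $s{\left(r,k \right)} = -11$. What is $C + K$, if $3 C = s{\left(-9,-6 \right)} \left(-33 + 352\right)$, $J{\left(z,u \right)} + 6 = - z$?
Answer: $- \frac{331129}{188} \approx -1761.3$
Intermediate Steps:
$J{\left(z,u \right)} = -6 - z$
$C = - \frac{3509}{3}$ ($C = \frac{\left(-11\right) \left(-33 + 352\right)}{3} = \frac{\left(-11\right) 319}{3} = \frac{1}{3} \left(-3509\right) = - \frac{3509}{3} \approx -1169.7$)
$K = - \frac{333695}{564}$ ($K = \frac{333695}{-6 - 558} = \frac{333695}{-564} = 333695 \left(- \frac{1}{564}\right) = - \frac{333695}{564} \approx -591.66$)
$C + K = - \frac{3509}{3} - \frac{333695}{564} = - \frac{331129}{188}$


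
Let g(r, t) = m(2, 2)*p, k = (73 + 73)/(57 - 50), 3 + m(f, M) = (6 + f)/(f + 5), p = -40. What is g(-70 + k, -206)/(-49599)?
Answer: -520/347193 ≈ -0.0014977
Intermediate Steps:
m(f, M) = -3 + (6 + f)/(5 + f) (m(f, M) = -3 + (6 + f)/(f + 5) = -3 + (6 + f)/(5 + f))
k = 146/7 ≈ 20.857
g(r, t) = 520/7 (g(r, t) = ((-9 - 2*2)/(5 + 2))*(-40) = ((-9 - 4)/7)*(-40) = ((⅐)*(-13))*(-40) = -13/7*(-40) = 520/7)
g(-70 + k, -206)/(-49599) = (520/7)/(-49599) = (520/7)*(-1/49599) = -520/347193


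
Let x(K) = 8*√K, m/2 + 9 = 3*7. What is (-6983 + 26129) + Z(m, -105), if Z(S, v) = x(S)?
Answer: 19146 + 16*√6 ≈ 19185.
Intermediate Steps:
m = 24 (m = -18 + 2*(3*7) = -18 + 2*21 = -18 + 42 = 24)
Z(S, v) = 8*√S
(-6983 + 26129) + Z(m, -105) = (-6983 + 26129) + 8*√24 = 19146 + 8*(2*√6) = 19146 + 16*√6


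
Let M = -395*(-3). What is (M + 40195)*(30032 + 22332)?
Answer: 2166822320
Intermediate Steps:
M = 1185
(M + 40195)*(30032 + 22332) = (1185 + 40195)*(30032 + 22332) = 41380*52364 = 2166822320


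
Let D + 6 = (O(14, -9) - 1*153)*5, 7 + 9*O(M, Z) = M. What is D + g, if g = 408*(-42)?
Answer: -161128/9 ≈ -17903.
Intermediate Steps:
O(M, Z) = -7/9 + M/9
g = -17136
D = -6904/9 (D = -6 + ((-7/9 + (⅑)*14) - 1*153)*5 = -6 + ((-7/9 + 14/9) - 153)*5 = -6 + (7/9 - 153)*5 = -6 - 1370/9*5 = -6 - 6850/9 = -6904/9 ≈ -767.11)
D + g = -6904/9 - 17136 = -161128/9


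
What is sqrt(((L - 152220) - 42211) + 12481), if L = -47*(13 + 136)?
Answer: I*sqrt(188953) ≈ 434.69*I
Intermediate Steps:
L = -7003 (L = -47*149 = -7003)
sqrt(((L - 152220) - 42211) + 12481) = sqrt(((-7003 - 152220) - 42211) + 12481) = sqrt((-159223 - 42211) + 12481) = sqrt(-201434 + 12481) = sqrt(-188953) = I*sqrt(188953)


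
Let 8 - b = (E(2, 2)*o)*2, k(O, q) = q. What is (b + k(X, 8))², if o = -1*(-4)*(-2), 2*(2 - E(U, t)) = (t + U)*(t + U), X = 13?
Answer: 6400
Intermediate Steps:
E(U, t) = 2 - (U + t)²/2 (E(U, t) = 2 - (t + U)*(t + U)/2 = 2 - (U + t)*(U + t)/2 = 2 - (U + t)²/2)
o = -8 (o = 4*(-2) = -8)
b = -88 (b = 8 - (2 - (2 + 2)²/2)*(-8)*2 = 8 - (2 - ½*4²)*(-8)*2 = 8 - (2 - ½*16)*(-8)*2 = 8 - (2 - 8)*(-8)*2 = 8 - (-6*(-8))*2 = 8 - 48*2 = 8 - 1*96 = 8 - 96 = -88)
(b + k(X, 8))² = (-88 + 8)² = (-80)² = 6400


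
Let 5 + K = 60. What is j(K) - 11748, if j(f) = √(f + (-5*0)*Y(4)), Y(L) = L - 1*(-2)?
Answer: -11748 + √55 ≈ -11741.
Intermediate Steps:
Y(L) = 2 + L (Y(L) = L + 2 = 2 + L)
K = 55 (K = -5 + 60 = 55)
j(f) = √f (j(f) = √(f + (-5*0)*(2 + 4)) = √(f + 0*6) = √(f + 0) = √f)
j(K) - 11748 = √55 - 11748 = -11748 + √55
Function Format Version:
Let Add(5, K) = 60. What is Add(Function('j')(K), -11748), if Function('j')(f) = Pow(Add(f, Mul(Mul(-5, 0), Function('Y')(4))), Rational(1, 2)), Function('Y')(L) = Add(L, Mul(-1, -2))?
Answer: Add(-11748, Pow(55, Rational(1, 2))) ≈ -11741.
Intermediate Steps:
Function('Y')(L) = Add(2, L) (Function('Y')(L) = Add(L, 2) = Add(2, L))
K = 55 (K = Add(-5, 60) = 55)
Function('j')(f) = Pow(f, Rational(1, 2)) (Function('j')(f) = Pow(Add(f, Mul(Mul(-5, 0), Add(2, 4))), Rational(1, 2)) = Pow(Add(f, Mul(0, 6)), Rational(1, 2)) = Pow(Add(f, 0), Rational(1, 2)) = Pow(f, Rational(1, 2)))
Add(Function('j')(K), -11748) = Add(Pow(55, Rational(1, 2)), -11748) = Add(-11748, Pow(55, Rational(1, 2)))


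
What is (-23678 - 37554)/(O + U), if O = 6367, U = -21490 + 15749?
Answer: -30616/313 ≈ -97.815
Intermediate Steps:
U = -5741
(-23678 - 37554)/(O + U) = (-23678 - 37554)/(6367 - 5741) = -61232/626 = -61232*1/626 = -30616/313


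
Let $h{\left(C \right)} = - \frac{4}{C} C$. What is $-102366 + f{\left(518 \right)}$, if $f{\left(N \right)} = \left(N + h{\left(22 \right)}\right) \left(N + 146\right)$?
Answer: $238930$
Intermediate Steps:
$h{\left(C \right)} = -4$
$f{\left(N \right)} = \left(-4 + N\right) \left(146 + N\right)$ ($f{\left(N \right)} = \left(N - 4\right) \left(N + 146\right) = \left(-4 + N\right) \left(146 + N\right)$)
$-102366 + f{\left(518 \right)} = -102366 + \left(-584 + 518^{2} + 142 \cdot 518\right) = -102366 + \left(-584 + 268324 + 73556\right) = -102366 + 341296 = 238930$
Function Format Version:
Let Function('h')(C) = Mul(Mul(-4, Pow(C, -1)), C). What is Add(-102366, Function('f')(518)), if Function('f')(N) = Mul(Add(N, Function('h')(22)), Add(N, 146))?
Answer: 238930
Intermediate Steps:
Function('h')(C) = -4
Function('f')(N) = Mul(Add(-4, N), Add(146, N)) (Function('f')(N) = Mul(Add(N, -4), Add(N, 146)) = Mul(Add(-4, N), Add(146, N)))
Add(-102366, Function('f')(518)) = Add(-102366, Add(-584, Pow(518, 2), Mul(142, 518))) = Add(-102366, Add(-584, 268324, 73556)) = Add(-102366, 341296) = 238930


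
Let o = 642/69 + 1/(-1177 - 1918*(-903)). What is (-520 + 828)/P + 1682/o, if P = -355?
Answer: 38198053765046/212319824615 ≈ 179.91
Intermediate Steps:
o = 598084013/64280055 (o = 642*(1/69) - 1/903/(-3095) = 214/23 - 1/3095*(-1/903) = 214/23 + 1/2794785 = 598084013/64280055 ≈ 9.3044)
(-520 + 828)/P + 1682/o = (-520 + 828)/(-355) + 1682/(598084013/64280055) = 308*(-1/355) + 1682*(64280055/598084013) = -308/355 + 108119052510/598084013 = 38198053765046/212319824615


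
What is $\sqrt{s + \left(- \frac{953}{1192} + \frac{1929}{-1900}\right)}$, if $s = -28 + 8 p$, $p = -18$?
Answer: $\frac{i \sqrt{557219598054}}{56620} \approx 13.184 i$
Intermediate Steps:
$s = -172$ ($s = -28 + 8 \left(-18\right) = -28 - 144 = -172$)
$\sqrt{s + \left(- \frac{953}{1192} + \frac{1929}{-1900}\right)} = \sqrt{-172 + \left(- \frac{953}{1192} + \frac{1929}{-1900}\right)} = \sqrt{-172 + \left(\left(-953\right) \frac{1}{1192} + 1929 \left(- \frac{1}{1900}\right)\right)} = \sqrt{-172 - \frac{1027517}{566200}} = \sqrt{- \frac{98413917}{566200}} = \frac{i \sqrt{557219598054}}{56620}$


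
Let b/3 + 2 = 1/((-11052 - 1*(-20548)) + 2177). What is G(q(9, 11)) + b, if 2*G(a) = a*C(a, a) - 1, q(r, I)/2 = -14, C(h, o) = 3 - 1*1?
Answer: -268477/7782 ≈ -34.500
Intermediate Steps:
C(h, o) = 2 (C(h, o) = 3 - 1 = 2)
q(r, I) = -28 (q(r, I) = 2*(-14) = -28)
b = -23345/3891 (b = -6 + 3/((-11052 - 1*(-20548)) + 2177) = -6 + 3/((-11052 + 20548) + 2177) = -6 + 3/(9496 + 2177) = -6 + 3/11673 = -6 + 3*(1/11673) = -6 + 1/3891 = -23345/3891 ≈ -5.9997)
G(a) = -½ + a (G(a) = (a*2 - 1)/2 = (2*a - 1)/2 = (-1 + 2*a)/2 = -½ + a)
G(q(9, 11)) + b = (-½ - 28) - 23345/3891 = -57/2 - 23345/3891 = -268477/7782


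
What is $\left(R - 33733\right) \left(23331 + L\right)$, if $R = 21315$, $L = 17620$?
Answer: $-508529518$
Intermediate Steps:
$\left(R - 33733\right) \left(23331 + L\right) = \left(21315 - 33733\right) \left(23331 + 17620\right) = \left(-12418\right) 40951 = -508529518$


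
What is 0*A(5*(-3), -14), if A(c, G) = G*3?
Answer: 0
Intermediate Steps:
A(c, G) = 3*G
0*A(5*(-3), -14) = 0*(3*(-14)) = 0*(-42) = 0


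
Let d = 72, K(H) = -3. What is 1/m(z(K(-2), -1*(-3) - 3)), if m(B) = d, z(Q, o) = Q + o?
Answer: 1/72 ≈ 0.013889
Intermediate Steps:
m(B) = 72
1/m(z(K(-2), -1*(-3) - 3)) = 1/72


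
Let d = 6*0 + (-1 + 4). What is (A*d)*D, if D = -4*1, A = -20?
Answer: 240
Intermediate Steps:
D = -4
d = 3 (d = 0 + 3 = 3)
(A*d)*D = -20*3*(-4) = -60*(-4) = 240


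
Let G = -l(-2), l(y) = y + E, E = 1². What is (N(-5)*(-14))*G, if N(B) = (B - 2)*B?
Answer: -490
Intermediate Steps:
E = 1
l(y) = 1 + y (l(y) = y + 1 = 1 + y)
N(B) = B*(-2 + B) (N(B) = (-2 + B)*B = B*(-2 + B))
G = 1 (G = -(1 - 2) = -1*(-1) = 1)
(N(-5)*(-14))*G = (-5*(-2 - 5)*(-14))*1 = (-5*(-7)*(-14))*1 = (35*(-14))*1 = -490*1 = -490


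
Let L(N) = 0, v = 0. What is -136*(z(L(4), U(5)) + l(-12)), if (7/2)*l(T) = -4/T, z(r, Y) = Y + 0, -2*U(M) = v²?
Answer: -272/21 ≈ -12.952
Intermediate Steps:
U(M) = 0 (U(M) = -½*0² = -½*0 = 0)
z(r, Y) = Y
l(T) = -8/(7*T) (l(T) = 2*(-4/T)/7 = -8/(7*T))
-136*(z(L(4), U(5)) + l(-12)) = -136*(0 - 8/7/(-12)) = -136*(0 - 8/7*(-1/12)) = -136*(0 + 2/21) = -136*2/21 = -272/21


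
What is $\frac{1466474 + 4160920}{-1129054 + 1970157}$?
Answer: $\frac{5627394}{841103} \approx 6.6905$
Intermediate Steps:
$\frac{1466474 + 4160920}{-1129054 + 1970157} = \frac{5627394}{841103}$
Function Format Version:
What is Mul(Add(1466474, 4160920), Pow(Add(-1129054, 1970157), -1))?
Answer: Rational(5627394, 841103) ≈ 6.6905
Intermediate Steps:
Mul(Add(1466474, 4160920), Pow(Add(-1129054, 1970157), -1)) = Mul(5627394, Pow(841103, -1)) = Mul(5627394, Rational(1, 841103)) = Rational(5627394, 841103)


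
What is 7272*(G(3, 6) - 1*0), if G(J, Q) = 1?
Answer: 7272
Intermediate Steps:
7272*(G(3, 6) - 1*0) = 7272*(1 - 1*0) = 7272*(1 + 0) = 7272*1 = 7272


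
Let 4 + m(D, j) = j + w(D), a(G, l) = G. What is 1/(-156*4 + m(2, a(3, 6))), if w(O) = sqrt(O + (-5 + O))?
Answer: -625/390626 - I/390626 ≈ -0.0016 - 2.56e-6*I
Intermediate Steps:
w(O) = sqrt(-5 + 2*O)
m(D, j) = -4 + j + sqrt(-5 + 2*D) (m(D, j) = -4 + (j + sqrt(-5 + 2*D)) = -4 + j + sqrt(-5 + 2*D))
1/(-156*4 + m(2, a(3, 6))) = 1/(-156*4 + (-4 + 3 + sqrt(-5 + 2*2))) = 1/(-624 + (-4 + 3 + sqrt(-5 + 4))) = 1/(-624 + (-4 + 3 + sqrt(-1))) = 1/(-624 + (-4 + 3 + I)) = 1/(-624 + (-1 + I)) = 1/(-625 + I) = (-625 - I)/390626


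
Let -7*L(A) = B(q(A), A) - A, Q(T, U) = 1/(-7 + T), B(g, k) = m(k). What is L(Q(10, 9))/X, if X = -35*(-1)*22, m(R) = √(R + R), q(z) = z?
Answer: 1/16170 - √6/16170 ≈ -8.9641e-5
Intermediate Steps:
m(R) = √2*√R (m(R) = √(2*R) = √2*√R)
B(g, k) = √2*√k
L(A) = A/7 - √2*√A/7 (L(A) = -(√2*√A - A)/7 = -(-A + √2*√A)/7 = A/7 - √2*√A/7)
X = 770 (X = 35*22 = 770)
L(Q(10, 9))/X = (1/(7*(-7 + 10)) - √2*√(1/(-7 + 10))/7)/770 = ((⅐)/3 - √2*√(1/3)/7)*(1/770) = ((⅐)*(⅓) - √2*√(⅓)/7)*(1/770) = (1/21 - √2*√3/3/7)*(1/770) = (1/21 - √6/21)*(1/770) = 1/16170 - √6/16170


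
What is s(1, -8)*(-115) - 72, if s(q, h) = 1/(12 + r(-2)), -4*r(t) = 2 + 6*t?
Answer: -2318/29 ≈ -79.931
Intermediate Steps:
r(t) = -½ - 3*t/2 (r(t) = -(2 + 6*t)/4 = -½ - 3*t/2)
s(q, h) = 2/29 (s(q, h) = 1/(12 + (-½ - 3/2*(-2))) = 1/(12 + (-½ + 3)) = 1/(12 + 5/2) = 1/(29/2) = 2/29)
s(1, -8)*(-115) - 72 = (2/29)*(-115) - 72 = -230/29 - 72 = -2318/29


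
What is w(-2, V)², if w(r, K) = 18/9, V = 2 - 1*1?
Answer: 4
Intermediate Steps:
V = 1 (V = 2 - 1 = 1)
w(r, K) = 2 (w(r, K) = 18*(⅑) = 2)
w(-2, V)² = 2² = 4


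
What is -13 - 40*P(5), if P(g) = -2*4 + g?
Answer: 107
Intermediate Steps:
P(g) = -8 + g
-13 - 40*P(5) = -13 - 40*(-8 + 5) = -13 - 40*(-3) = -13 + 120 = 107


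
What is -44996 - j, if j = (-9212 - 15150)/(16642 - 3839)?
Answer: -576059426/12803 ≈ -44994.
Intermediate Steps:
j = -24362/12803 ≈ -1.9028
-44996 - j = -44996 - 1*(-24362/12803) = -44996 + 24362/12803 = -576059426/12803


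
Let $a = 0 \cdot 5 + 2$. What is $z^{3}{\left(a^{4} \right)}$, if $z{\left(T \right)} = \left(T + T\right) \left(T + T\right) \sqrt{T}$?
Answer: $68719476736$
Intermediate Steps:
$a = 2$ ($a = 0 + 2 = 2$)
$z{\left(T \right)} = 4 T^{\frac{5}{2}}$ ($z{\left(T \right)} = 2 T 2 T \sqrt{T} = 4 T^{2} \sqrt{T} = 4 T^{\frac{5}{2}}$)
$z^{3}{\left(a^{4} \right)} = \left(4 \left(2^{4}\right)^{\frac{5}{2}}\right)^{3} = \left(4 \cdot 16^{\frac{5}{2}}\right)^{3} = \left(4 \cdot 1024\right)^{3} = 4096^{3} = 68719476736$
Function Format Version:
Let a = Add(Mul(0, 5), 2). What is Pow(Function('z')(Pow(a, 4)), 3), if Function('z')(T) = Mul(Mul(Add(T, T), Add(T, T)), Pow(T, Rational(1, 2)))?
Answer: 68719476736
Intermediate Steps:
a = 2 (a = Add(0, 2) = 2)
Function('z')(T) = Mul(4, Pow(T, Rational(5, 2))) (Function('z')(T) = Mul(Mul(Mul(2, T), Mul(2, T)), Pow(T, Rational(1, 2))) = Mul(Mul(4, Pow(T, 2)), Pow(T, Rational(1, 2))) = Mul(4, Pow(T, Rational(5, 2))))
Pow(Function('z')(Pow(a, 4)), 3) = Pow(Mul(4, Pow(Pow(2, 4), Rational(5, 2))), 3) = Pow(Mul(4, Pow(16, Rational(5, 2))), 3) = Pow(Mul(4, 1024), 3) = Pow(4096, 3) = 68719476736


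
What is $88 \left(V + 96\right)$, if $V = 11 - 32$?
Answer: $6600$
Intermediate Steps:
$V = -21$
$88 \left(V + 96\right) = 88 \left(-21 + 96\right) = 88 \cdot 75 = 6600$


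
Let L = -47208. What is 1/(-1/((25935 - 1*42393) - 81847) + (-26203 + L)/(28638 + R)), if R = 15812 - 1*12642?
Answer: -3126885440/7216636547 ≈ -0.43329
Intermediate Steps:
R = 3170 (R = 15812 - 12642 = 3170)
1/(-1/((25935 - 1*42393) - 81847) + (-26203 + L)/(28638 + R)) = 1/(-1/((25935 - 1*42393) - 81847) + (-26203 - 47208)/(28638 + 3170)) = 1/(-1/((25935 - 42393) - 81847) - 73411/31808) = 1/(-1/(-16458 - 81847) - 73411*1/31808) = 1/(-1/(-98305) - 73411/31808) = 1/(-1*(-1/98305) - 73411/31808) = 1/(1/98305 - 73411/31808) = 1/(-7216636547/3126885440) = -3126885440/7216636547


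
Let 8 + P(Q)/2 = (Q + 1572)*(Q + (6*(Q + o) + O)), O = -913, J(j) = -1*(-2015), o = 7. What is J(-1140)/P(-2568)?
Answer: 2015/37543208 ≈ 5.3671e-5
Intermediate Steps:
J(j) = 2015
P(Q) = -16 + 2*(-871 + 7*Q)*(1572 + Q) (P(Q) = -16 + 2*((Q + 1572)*(Q + (6*(Q + 7) - 913))) = -16 + 2*((1572 + Q)*(Q + (6*(7 + Q) - 913))) = -16 + 2*((1572 + Q)*(Q + ((42 + 6*Q) - 913))) = -16 + 2*((1572 + Q)*(Q + (-871 + 6*Q))) = -16 + 2*((1572 + Q)*(-871 + 7*Q)) = -16 + 2*((-871 + 7*Q)*(1572 + Q)) = -16 + 2*(-871 + 7*Q)*(1572 + Q))
J(-1140)/P(-2568) = 2015/(-2738440 + 14*(-2568)² + 20266*(-2568)) = 2015/(-2738440 + 14*6594624 - 52043088) = 2015/(-2738440 + 92324736 - 52043088) = 2015/37543208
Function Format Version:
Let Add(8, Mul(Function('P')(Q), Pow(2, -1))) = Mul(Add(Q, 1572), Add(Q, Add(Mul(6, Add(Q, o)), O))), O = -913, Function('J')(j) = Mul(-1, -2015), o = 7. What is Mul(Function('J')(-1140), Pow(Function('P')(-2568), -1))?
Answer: Rational(2015, 37543208) ≈ 5.3671e-5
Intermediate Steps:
Function('J')(j) = 2015
Function('P')(Q) = Add(-16, Mul(2, Add(-871, Mul(7, Q)), Add(1572, Q))) (Function('P')(Q) = Add(-16, Mul(2, Mul(Add(Q, 1572), Add(Q, Add(Mul(6, Add(Q, 7)), -913))))) = Add(-16, Mul(2, Mul(Add(1572, Q), Add(Q, Add(Mul(6, Add(7, Q)), -913))))) = Add(-16, Mul(2, Mul(Add(1572, Q), Add(Q, Add(Add(42, Mul(6, Q)), -913))))) = Add(-16, Mul(2, Mul(Add(1572, Q), Add(Q, Add(-871, Mul(6, Q)))))) = Add(-16, Mul(2, Mul(Add(1572, Q), Add(-871, Mul(7, Q))))) = Add(-16, Mul(2, Mul(Add(-871, Mul(7, Q)), Add(1572, Q)))) = Add(-16, Mul(2, Add(-871, Mul(7, Q)), Add(1572, Q))))
Mul(Function('J')(-1140), Pow(Function('P')(-2568), -1)) = Mul(2015, Pow(Add(-2738440, Mul(14, Pow(-2568, 2)), Mul(20266, -2568)), -1)) = Mul(2015, Pow(Add(-2738440, Mul(14, 6594624), -52043088), -1)) = Mul(2015, Pow(Add(-2738440, 92324736, -52043088), -1)) = Mul(2015, Pow(37543208, -1)) = Mul(2015, Rational(1, 37543208)) = Rational(2015, 37543208)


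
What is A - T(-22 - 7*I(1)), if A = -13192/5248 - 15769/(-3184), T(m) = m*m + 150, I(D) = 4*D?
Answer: -172811611/65272 ≈ -2647.6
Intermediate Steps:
T(m) = 150 + m**2 (T(m) = m**2 + 150 = 150 + m**2)
A = 159189/65272 (A = -13192*1/5248 - 15769*(-1/3184) = -1649/656 + 15769/3184 = 159189/65272 ≈ 2.4389)
A - T(-22 - 7*I(1)) = 159189/65272 - (150 + (-22 - 28)**2) = 159189/65272 - (150 + (-50)**2) = 159189/65272 - (150 + 2500) = 159189/65272 - 1*2650 = 159189/65272 - 2650 = -172811611/65272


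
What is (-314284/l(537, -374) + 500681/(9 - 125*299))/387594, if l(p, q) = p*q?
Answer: -2612124551/85550120545428 ≈ -3.0533e-5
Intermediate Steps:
(-314284/l(537, -374) + 500681/(9 - 125*299))/387594 = (-314284/(537*(-374)) + 500681/(9 - 125*299))/387594 = (-314284/(-200838) + 500681/(9 - 37375))*(1/387594) = (-314284*(-1/200838) + 500681/(-37366))*(1/387594) = (157142/100419 + 500681*(-1/37366))*(1/387594) = (157142/100419 - 500681/37366)*(1/387594) = -2612124551/220720962*1/387594 = -2612124551/85550120545428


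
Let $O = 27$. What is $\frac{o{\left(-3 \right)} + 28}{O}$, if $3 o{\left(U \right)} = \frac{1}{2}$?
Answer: $\frac{169}{162} \approx 1.0432$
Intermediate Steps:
$o{\left(U \right)} = \frac{1}{6}$ ($o{\left(U \right)} = \frac{1}{3 \cdot 2} = \frac{1}{3} \cdot \frac{1}{2} = \frac{1}{6}$)
$\frac{o{\left(-3 \right)} + 28}{O} = \frac{\frac{1}{6} + 28}{27} = \frac{1}{27} \cdot \frac{169}{6} = \frac{169}{162}$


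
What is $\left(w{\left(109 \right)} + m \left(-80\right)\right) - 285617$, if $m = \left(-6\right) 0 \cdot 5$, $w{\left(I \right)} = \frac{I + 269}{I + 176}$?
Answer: $- \frac{27133489}{95} \approx -2.8562 \cdot 10^{5}$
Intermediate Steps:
$w{\left(I \right)} = \frac{269 + I}{176 + I}$
$m = 0$ ($m = 0 \cdot 5 = 0$)
$\left(w{\left(109 \right)} + m \left(-80\right)\right) - 285617 = \left(\frac{269 + 109}{176 + 109} + 0 \left(-80\right)\right) - 285617 = \left(\frac{1}{285} \cdot 378 + 0\right) - 285617 = \left(\frac{126}{95} + 0\right) - 285617 = \frac{126}{95} - 285617 = - \frac{27133489}{95}$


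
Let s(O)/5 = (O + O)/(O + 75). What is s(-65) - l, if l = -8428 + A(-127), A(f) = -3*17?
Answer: 8414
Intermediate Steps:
A(f) = -51
s(O) = 10*O/(75 + O) (s(O) = 5*((O + O)/(O + 75)) = 5*((2*O)/(75 + O)) = 5*(2*O/(75 + O)) = 10*O/(75 + O))
l = -8479 (l = -8428 - 51 = -8479)
s(-65) - l = 10*(-65)/(75 - 65) - 1*(-8479) = 10*(-65)/10 + 8479 = 10*(-65)*(⅒) + 8479 = -65 + 8479 = 8414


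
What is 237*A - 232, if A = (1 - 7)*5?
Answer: -7342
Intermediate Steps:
A = -30 (A = -6*5 = -30)
237*A - 232 = 237*(-30) - 232 = -7110 - 232 = -7342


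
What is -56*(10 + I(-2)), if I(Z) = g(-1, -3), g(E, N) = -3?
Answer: -392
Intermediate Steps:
I(Z) = -3
-56*(10 + I(-2)) = -56*(10 - 3) = -56*7 = -392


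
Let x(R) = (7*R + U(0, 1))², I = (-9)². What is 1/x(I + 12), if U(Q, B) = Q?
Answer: 1/423801 ≈ 2.3596e-6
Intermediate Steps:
I = 81
x(R) = 49*R² (x(R) = (7*R + 0)² = (7*R)² = 49*R²)
1/x(I + 12) = 1/(49*(81 + 12)²) = 1/(49*93²) = 1/(49*8649) = 1/423801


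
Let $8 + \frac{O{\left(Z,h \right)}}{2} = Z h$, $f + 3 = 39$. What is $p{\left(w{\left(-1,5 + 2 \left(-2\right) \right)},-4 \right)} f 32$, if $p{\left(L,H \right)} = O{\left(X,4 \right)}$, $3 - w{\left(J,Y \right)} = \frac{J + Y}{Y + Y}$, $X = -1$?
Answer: $-27648$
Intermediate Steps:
$f = 36$ ($f = -3 + 39 = 36$)
$O{\left(Z,h \right)} = -16 + 2 Z h$
$w{\left(J,Y \right)} = 3 - \frac{J + Y}{2 Y}$ ($w{\left(J,Y \right)} = 3 - \frac{J + Y}{Y + Y} = 3 - \frac{J + Y}{2 Y}$)
$p{\left(L,H \right)} = -24$ ($p{\left(L,H \right)} = -16 + 2 \left(-1\right) 4 = -16 - 8 = -24$)
$p{\left(w{\left(-1,5 + 2 \left(-2\right) \right)},-4 \right)} f 32 = \left(-24\right) 36 \cdot 32 = \left(-864\right) 32 = -27648$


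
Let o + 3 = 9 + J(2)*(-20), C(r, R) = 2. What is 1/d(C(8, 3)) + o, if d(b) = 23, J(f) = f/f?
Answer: -321/23 ≈ -13.957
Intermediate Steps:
J(f) = 1
o = -14 (o = -3 + (9 + 1*(-20)) = -3 + (9 - 20) = -3 - 11 = -14)
1/d(C(8, 3)) + o = 1/23 - 14 = -321/23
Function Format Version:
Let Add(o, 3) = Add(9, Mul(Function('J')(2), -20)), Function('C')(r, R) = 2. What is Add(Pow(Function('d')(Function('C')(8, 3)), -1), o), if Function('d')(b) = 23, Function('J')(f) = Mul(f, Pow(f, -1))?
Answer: Rational(-321, 23) ≈ -13.957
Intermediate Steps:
Function('J')(f) = 1
o = -14 (o = Add(-3, Add(9, Mul(1, -20))) = Add(-3, Add(9, -20)) = Add(-3, -11) = -14)
Add(Pow(Function('d')(Function('C')(8, 3)), -1), o) = Add(Pow(23, -1), -14) = Add(Rational(1, 23), -14) = Rational(-321, 23)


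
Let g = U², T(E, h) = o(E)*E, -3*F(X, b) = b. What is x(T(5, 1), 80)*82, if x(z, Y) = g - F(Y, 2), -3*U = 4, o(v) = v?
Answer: 1804/9 ≈ 200.44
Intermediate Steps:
F(X, b) = -b/3
U = -4/3 (U = -⅓*4 = -4/3 ≈ -1.3333)
T(E, h) = E² (T(E, h) = E*E = E²)
g = 16/9 (g = (-4/3)² = 16/9 ≈ 1.7778)
x(z, Y) = 22/9 (x(z, Y) = 16/9 - (-1)*2/3 = 16/9 - 1*(-⅔) = 16/9 + ⅔ = 22/9)
x(T(5, 1), 80)*82 = (22/9)*82 = 1804/9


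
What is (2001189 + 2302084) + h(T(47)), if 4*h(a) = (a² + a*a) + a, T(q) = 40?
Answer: 4304083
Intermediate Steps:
h(a) = a²/2 + a/4 (h(a) = ((a² + a*a) + a)/4 = ((a² + a²) + a)/4 = (2*a² + a)/4 = (a + 2*a²)/4 = a²/2 + a/4)
(2001189 + 2302084) + h(T(47)) = (2001189 + 2302084) + (¼)*40*(1 + 2*40) = 4303273 + (¼)*40*(1 + 80) = 4303273 + (¼)*40*81 = 4303273 + 810 = 4304083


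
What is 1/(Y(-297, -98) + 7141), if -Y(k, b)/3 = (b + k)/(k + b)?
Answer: 1/7138 ≈ 0.00014010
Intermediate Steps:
Y(k, b) = -3 (Y(k, b) = -3*(b + k)/(k + b) = -3*(b + k)/(b + k) = -3*1 = -3)
1/(Y(-297, -98) + 7141) = 1/(-3 + 7141) = 1/7138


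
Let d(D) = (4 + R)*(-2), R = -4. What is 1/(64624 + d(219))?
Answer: 1/64624 ≈ 1.5474e-5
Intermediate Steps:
d(D) = 0 (d(D) = (4 - 4)*(-2) = 0*(-2) = 0)
1/(64624 + d(219)) = 1/(64624 + 0) = 1/64624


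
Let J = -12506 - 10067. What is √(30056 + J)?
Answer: √7483 ≈ 86.504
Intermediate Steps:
J = -22573
√(30056 + J) = √(30056 - 22573) = √7483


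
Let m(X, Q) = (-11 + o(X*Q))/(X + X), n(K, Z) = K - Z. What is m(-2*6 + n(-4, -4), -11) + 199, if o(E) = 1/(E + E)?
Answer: 1263767/6336 ≈ 199.46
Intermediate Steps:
o(E) = 1/(2*E)
m(X, Q) = (-11 + 1/(2*Q*X))/(2*X) (m(X, Q) = (-11 + 1/(2*((X*Q))))/(X + X) = (-11 + 1/(2*((Q*X))))/((2*X)) = (-11 + (1/(Q*X))/2)*(1/(2*X)) = (-11 + 1/(2*Q*X))*(1/(2*X)) = (-11 + 1/(2*Q*X))/(2*X))
m(-2*6 + n(-4, -4), -11) + 199 = (1/4)*(1 - 22*(-11)*(-2*6 + (-4 - 1*(-4))))/(-11*(-2*6 + (-4 - 1*(-4)))**2) + 199 = (1/4)*(-1/11)*(1 - 22*(-11)*(-12 + (-4 + 4)))/(-12 + (-4 + 4))**2 + 199 = (1/4)*(-1/11)*(1 - 22*(-11)*(-12 + 0))/(-12 + 0)**2 + 199 = (1/4)*(-1/11)*(1 - 22*(-11)*(-12))/(-12)**2 + 199 = (1/4)*(-1/11)*(1/144)*(1 - 2904) + 199 = (1/4)*(-1/11)*(1/144)*(-2903) + 199 = 2903/6336 + 199 = 1263767/6336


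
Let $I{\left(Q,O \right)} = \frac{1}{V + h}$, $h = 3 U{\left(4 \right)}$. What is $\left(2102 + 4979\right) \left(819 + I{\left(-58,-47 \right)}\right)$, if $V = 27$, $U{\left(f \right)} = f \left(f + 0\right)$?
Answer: $\frac{434957506}{75} \approx 5.7994 \cdot 10^{6}$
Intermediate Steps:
$U{\left(f \right)} = f^{2}$ ($U{\left(f \right)} = f f = f^{2}$)
$h = 48$ ($h = 3 \cdot 4^{2} = 3 \cdot 16 = 48$)
$I{\left(Q,O \right)} = \frac{1}{75}$ ($I{\left(Q,O \right)} = \frac{1}{27 + 48} = \frac{1}{75}$)
$\left(2102 + 4979\right) \left(819 + I{\left(-58,-47 \right)}\right) = \left(2102 + 4979\right) \left(819 + \frac{1}{75}\right) = 7081 \cdot \frac{61426}{75} = \frac{434957506}{75}$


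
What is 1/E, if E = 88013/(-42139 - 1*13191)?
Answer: -55330/88013 ≈ -0.62866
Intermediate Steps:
E = -88013/55330 (E = 88013/(-42139 - 13191) = 88013/(-55330) = 88013*(-1/55330) = -88013/55330 ≈ -1.5907)
1/E = 1/(-88013/55330) = -55330/88013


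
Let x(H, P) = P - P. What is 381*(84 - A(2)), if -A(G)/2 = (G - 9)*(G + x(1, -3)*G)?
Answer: 21336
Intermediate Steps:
x(H, P) = 0
A(G) = -2*G*(-9 + G) (A(G) = -2*(G - 9)*(G + 0*G) = -2*(-9 + G)*(G + 0) = -2*(-9 + G)*G = -2*G*(-9 + G))
381*(84 - A(2)) = 381*(84 - 2*2*(9 - 1*2)) = 381*(84 - 2*2*(9 - 2)) = 381*(84 - 2*2*7) = 381*(84 - 1*28) = 381*(84 - 28) = 381*56 = 21336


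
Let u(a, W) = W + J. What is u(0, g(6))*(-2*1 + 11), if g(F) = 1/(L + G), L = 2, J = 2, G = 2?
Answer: 81/4 ≈ 20.250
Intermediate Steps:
g(F) = ¼ (g(F) = 1/(2 + 2) = 1/4 = ¼)
u(a, W) = 2 + W (u(a, W) = W + 2 = 2 + W)
u(0, g(6))*(-2*1 + 11) = (2 + ¼)*(-2*1 + 11) = 9*(-2 + 11)/4 = (9/4)*9 = 81/4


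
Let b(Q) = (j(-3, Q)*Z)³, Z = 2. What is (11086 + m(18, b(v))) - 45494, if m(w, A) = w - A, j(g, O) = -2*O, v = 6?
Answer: -20566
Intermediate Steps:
b(Q) = -64*Q³ (b(Q) = (-2*Q*2)³ = (-4*Q)³ = -64*Q³)
(11086 + m(18, b(v))) - 45494 = (11086 + (18 - (-64)*6³)) - 45494 = (11086 + (18 - (-64)*216)) - 45494 = (11086 + (18 - 1*(-13824))) - 45494 = (11086 + (18 + 13824)) - 45494 = (11086 + 13842) - 45494 = 24928 - 45494 = -20566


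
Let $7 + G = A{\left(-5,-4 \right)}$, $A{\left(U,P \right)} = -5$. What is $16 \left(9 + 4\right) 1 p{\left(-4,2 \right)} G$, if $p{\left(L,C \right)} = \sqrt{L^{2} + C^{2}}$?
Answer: $- 4992 \sqrt{5} \approx -11162.0$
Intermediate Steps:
$G = -12$ ($G = -7 - 5 = -12$)
$p{\left(L,C \right)} = \sqrt{C^{2} + L^{2}}$
$16 \left(9 + 4\right) 1 p{\left(-4,2 \right)} G = 16 \left(9 + 4\right) 1 \sqrt{2^{2} + \left(-4\right)^{2}} \left(-12\right) = 16 \cdot 13 \cdot 1 \sqrt{4 + 16} \left(-12\right) = 208 \cdot 1 \sqrt{20} \left(-12\right) = 208 \cdot 1 \cdot 2 \sqrt{5} \left(-12\right) = 208 \cdot 2 \sqrt{5} \left(-12\right) = 208 \left(- 24 \sqrt{5}\right) = - 4992 \sqrt{5}$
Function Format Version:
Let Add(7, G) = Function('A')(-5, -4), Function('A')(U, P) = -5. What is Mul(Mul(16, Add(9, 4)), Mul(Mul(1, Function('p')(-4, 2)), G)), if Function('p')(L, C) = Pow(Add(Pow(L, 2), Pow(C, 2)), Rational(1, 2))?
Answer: Mul(-4992, Pow(5, Rational(1, 2))) ≈ -11162.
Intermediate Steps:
G = -12 (G = Add(-7, -5) = -12)
Function('p')(L, C) = Pow(Add(Pow(C, 2), Pow(L, 2)), Rational(1, 2))
Mul(Mul(16, Add(9, 4)), Mul(Mul(1, Function('p')(-4, 2)), G)) = Mul(Mul(16, Add(9, 4)), Mul(Mul(1, Pow(Add(Pow(2, 2), Pow(-4, 2)), Rational(1, 2))), -12)) = Mul(Mul(16, 13), Mul(Mul(1, Pow(Add(4, 16), Rational(1, 2))), -12)) = Mul(208, Mul(Mul(1, Pow(20, Rational(1, 2))), -12)) = Mul(208, Mul(Mul(1, Mul(2, Pow(5, Rational(1, 2)))), -12)) = Mul(208, Mul(Mul(2, Pow(5, Rational(1, 2))), -12)) = Mul(208, Mul(-24, Pow(5, Rational(1, 2)))) = Mul(-4992, Pow(5, Rational(1, 2)))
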